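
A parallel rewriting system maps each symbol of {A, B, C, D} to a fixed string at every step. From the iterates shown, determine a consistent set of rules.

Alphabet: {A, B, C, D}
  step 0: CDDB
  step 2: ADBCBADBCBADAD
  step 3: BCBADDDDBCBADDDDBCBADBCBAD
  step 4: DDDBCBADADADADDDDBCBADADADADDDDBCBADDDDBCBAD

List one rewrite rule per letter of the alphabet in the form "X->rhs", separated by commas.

A->BCB, B->D, C->D, D->AD

  step 3 ⇒ step 4: BCBADDDDBCBADDDDBCBADBCBAD ⇒ D·D·D·BCB·AD·AD·AD·AD·D·D·D·BCB·AD·AD·AD·AD·D·D·D·BCB·AD·D·D·D·BCB·AD
    A ↦ BCB
    B ↦ D
    C ↦ D
    D ↦ AD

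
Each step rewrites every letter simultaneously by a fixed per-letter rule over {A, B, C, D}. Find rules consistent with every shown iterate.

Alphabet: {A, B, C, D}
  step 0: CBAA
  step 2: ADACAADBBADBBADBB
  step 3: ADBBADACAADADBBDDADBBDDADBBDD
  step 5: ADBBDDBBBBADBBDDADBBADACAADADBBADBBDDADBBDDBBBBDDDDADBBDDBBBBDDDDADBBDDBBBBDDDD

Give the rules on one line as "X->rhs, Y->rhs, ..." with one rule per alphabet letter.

  step 2 ⇒ step 3: ADACAADBBADBBADBB ⇒ AD·BB·AD·ACA·AD·AD·BB·D·D·AD·BB·D·D·AD·BB·D·D
    A ↦ AD
    B ↦ D
    C ↦ ACA
    D ↦ BB

A->AD, B->D, C->ACA, D->BB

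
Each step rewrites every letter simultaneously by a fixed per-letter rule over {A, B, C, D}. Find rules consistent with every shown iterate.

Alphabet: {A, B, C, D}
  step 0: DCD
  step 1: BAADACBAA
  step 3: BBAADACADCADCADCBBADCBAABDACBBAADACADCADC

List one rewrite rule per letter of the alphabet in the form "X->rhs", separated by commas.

A->B, B->ADC, C->DAC, D->BAA

  step 0 ⇒ step 1: DCD ⇒ BAA·DAC·BAA
    C ↦ DAC
    D ↦ BAA
    A ↦ B  (constrained at step 1)
    B ↦ ADC  (constrained at step 1)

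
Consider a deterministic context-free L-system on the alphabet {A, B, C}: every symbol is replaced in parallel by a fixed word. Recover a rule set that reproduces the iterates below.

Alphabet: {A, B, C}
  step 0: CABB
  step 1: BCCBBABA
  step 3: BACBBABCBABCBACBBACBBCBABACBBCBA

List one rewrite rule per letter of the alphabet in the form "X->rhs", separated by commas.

A->CB, B->BA, C->BC

  step 0 ⇒ step 1: CABB ⇒ BC·CB·BA·BA
    A ↦ CB
    B ↦ BA
    C ↦ BC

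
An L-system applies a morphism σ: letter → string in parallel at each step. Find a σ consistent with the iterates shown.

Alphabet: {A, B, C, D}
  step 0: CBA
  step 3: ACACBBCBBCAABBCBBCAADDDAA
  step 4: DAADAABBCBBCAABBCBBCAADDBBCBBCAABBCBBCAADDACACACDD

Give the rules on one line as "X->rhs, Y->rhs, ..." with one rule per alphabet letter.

A->D, B->BBC, C->AA, D->AC

  step 3 ⇒ step 4: ACACBBCBBCAABBCBBCAADDDAA ⇒ D·AA·D·AA·BBC·BBC·AA·BBC·BBC·AA·D·D·BBC·BBC·AA·BBC·BBC·AA·D·D·AC·AC·AC·D·D
    A ↦ D
    B ↦ BBC
    C ↦ AA
    D ↦ AC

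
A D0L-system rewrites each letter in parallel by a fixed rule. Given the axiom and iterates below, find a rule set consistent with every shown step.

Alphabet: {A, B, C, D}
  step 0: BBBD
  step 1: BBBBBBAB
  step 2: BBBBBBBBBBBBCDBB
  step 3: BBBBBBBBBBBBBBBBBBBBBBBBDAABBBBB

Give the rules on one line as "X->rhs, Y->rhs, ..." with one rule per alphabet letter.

A->CD, B->BB, C->DA, D->AB

  step 2 ⇒ step 3: BBBBBBBBBBBBCDBB ⇒ BB·BB·BB·BB·BB·BB·BB·BB·BB·BB·BB·BB·DA·AB·BB·BB
    B ↦ BB
    C ↦ DA
    D ↦ AB
  step 1 ⇒ step 2: BBBBBBAB ⇒ BB·BB·BB·BB·BB·BB·CD·BB
    A ↦ CD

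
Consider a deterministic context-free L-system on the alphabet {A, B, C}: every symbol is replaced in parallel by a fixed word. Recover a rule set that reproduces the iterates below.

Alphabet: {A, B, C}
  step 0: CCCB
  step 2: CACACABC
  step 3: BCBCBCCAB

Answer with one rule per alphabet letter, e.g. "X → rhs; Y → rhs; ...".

A->C, B->CA, C->B

  step 2 ⇒ step 3: CACACABC ⇒ B·C·B·C·B·C·CA·B
    A ↦ C
    B ↦ CA
    C ↦ B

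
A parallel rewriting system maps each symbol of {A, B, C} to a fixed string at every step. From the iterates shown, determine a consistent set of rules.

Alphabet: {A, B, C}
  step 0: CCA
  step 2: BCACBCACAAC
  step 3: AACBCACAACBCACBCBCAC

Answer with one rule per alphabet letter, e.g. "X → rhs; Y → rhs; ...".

A->BC, B->A, C->AC

  step 2 ⇒ step 3: BCACBCACAAC ⇒ A·AC·BC·AC·A·AC·BC·AC·BC·BC·AC
    A ↦ BC
    B ↦ A
    C ↦ AC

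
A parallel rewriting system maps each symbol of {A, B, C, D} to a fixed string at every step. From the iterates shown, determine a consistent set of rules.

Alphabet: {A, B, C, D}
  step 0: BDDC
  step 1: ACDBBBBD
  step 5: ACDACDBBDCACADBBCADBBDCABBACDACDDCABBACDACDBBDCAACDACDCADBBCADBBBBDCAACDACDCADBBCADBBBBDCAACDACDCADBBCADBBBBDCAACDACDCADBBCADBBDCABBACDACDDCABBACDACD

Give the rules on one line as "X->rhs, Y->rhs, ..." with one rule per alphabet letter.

  step 0 ⇒ step 1: BDDC ⇒ ACD·BB·BB·D
    B ↦ ACD
    C ↦ D
    D ↦ BB
    A ↦ CA  (constrained at step 1)

A->CA, B->ACD, C->D, D->BB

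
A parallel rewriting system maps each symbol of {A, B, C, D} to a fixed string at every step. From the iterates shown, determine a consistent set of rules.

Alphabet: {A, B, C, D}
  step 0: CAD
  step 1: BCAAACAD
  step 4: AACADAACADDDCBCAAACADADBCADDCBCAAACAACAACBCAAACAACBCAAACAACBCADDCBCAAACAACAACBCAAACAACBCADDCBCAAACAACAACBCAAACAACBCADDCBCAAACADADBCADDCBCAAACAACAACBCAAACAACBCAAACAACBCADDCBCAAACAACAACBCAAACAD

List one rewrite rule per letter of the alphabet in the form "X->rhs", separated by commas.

A->AAC, B->DDC, C->BCA, D->AD

  step 0 ⇒ step 1: CAD ⇒ BCA·AAC·AD
    A ↦ AAC
    C ↦ BCA
    D ↦ AD
    B ↦ DDC  (constrained at step 1)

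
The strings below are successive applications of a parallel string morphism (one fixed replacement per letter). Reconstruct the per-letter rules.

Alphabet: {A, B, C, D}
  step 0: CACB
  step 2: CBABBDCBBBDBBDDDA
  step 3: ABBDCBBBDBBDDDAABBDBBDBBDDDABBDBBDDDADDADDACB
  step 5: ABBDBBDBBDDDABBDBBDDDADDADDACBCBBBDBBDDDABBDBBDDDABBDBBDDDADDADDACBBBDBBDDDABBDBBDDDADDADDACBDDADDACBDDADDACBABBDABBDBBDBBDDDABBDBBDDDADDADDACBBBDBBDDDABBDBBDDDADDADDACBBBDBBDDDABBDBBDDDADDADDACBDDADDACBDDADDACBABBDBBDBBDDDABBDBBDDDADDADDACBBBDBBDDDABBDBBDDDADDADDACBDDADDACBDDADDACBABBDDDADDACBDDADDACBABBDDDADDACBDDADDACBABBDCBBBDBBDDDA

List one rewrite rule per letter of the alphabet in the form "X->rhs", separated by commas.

  step 2 ⇒ step 3: CBABBDCBBBDBBDDDA ⇒ A·BBD·CB·BBD·BBD·DDA·A·BBD·BBD·BBD·DDA·BBD·BBD·DDA·DDA·DDA·CB
    A ↦ CB
    B ↦ BBD
    C ↦ A
    D ↦ DDA

A->CB, B->BBD, C->A, D->DDA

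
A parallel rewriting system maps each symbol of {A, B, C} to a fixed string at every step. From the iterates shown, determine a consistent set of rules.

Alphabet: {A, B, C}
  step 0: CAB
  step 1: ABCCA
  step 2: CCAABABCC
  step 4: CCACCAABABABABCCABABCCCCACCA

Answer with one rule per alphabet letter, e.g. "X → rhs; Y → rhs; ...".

A->CC, B->A, C->AB

  step 1 ⇒ step 2: ABCCA ⇒ CC·A·AB·AB·CC
    A ↦ CC
    B ↦ A
    C ↦ AB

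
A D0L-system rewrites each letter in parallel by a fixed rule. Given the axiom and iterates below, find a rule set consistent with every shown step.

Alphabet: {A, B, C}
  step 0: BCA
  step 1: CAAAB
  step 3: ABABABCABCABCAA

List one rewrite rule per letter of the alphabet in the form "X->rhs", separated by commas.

  step 0 ⇒ step 1: BCA ⇒ C·AA·AB
    A ↦ AB
    B ↦ C
    C ↦ AA

A->AB, B->C, C->AA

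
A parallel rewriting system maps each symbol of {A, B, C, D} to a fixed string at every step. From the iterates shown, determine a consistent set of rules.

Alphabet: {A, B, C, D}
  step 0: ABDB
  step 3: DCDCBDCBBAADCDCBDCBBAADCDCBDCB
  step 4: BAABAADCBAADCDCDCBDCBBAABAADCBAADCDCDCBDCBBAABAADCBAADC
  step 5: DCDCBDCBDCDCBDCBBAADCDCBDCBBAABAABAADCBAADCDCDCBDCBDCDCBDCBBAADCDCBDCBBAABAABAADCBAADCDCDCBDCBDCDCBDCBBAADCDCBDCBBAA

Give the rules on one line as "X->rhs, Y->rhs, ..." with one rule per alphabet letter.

A->DCB, B->DC, C->AA, D->B

  step 4 ⇒ step 5: BAABAADCBAADCDCDCBDCBBAABAADCBAADCDCDCBDCBBAABAADCBAADC ⇒ DC·DCB·DCB·DC·DCB·DCB·B·AA·DC·DCB·DCB·B·AA·B·AA·B·AA·DC·B·AA·DC·DC·DCB·DCB·DC·DCB·DCB·B·AA·DC·DCB·DCB·B·AA·B·AA·B·AA·DC·B·AA·DC·DC·DCB·DCB·DC·DCB·DCB·B·AA·DC·DCB·DCB·B·AA
    A ↦ DCB
    B ↦ DC
    C ↦ AA
    D ↦ B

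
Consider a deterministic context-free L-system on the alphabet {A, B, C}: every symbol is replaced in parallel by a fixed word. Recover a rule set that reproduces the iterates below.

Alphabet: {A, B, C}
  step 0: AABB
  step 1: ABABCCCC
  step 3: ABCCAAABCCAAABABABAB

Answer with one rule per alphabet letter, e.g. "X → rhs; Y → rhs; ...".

  step 0 ⇒ step 1: AABB ⇒ AB·AB·CC·CC
    A ↦ AB
    B ↦ CC
    C ↦ A  (constrained at step 1)

A->AB, B->CC, C->A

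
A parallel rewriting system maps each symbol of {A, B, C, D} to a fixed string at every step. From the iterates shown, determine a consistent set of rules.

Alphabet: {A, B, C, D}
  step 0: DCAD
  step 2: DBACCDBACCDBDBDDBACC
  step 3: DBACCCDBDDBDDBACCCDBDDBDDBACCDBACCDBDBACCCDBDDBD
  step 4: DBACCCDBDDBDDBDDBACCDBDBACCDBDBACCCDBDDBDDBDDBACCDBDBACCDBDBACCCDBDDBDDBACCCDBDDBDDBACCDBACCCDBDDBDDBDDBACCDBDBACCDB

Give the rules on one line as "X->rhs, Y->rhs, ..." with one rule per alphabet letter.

  step 3 ⇒ step 4: DBACCCDBDDBDDBACCCDBDDBDDBACCDBACCDBDBACCCDBDDBD ⇒ DB·ACC·C·DBD·DBD·DBD·DB·ACC·DB·DB·ACC·DB·DB·ACC·C·DBD·DBD·DBD·DB·ACC·DB·DB·ACC·DB·DB·ACC·C·DBD·DBD·DB·ACC·C·DBD·DBD·DB·ACC·DB·ACC·C·DBD·DBD·DBD·DB·ACC·DB·DB·ACC·DB
    A ↦ C
    B ↦ ACC
    C ↦ DBD
    D ↦ DB

A->C, B->ACC, C->DBD, D->DB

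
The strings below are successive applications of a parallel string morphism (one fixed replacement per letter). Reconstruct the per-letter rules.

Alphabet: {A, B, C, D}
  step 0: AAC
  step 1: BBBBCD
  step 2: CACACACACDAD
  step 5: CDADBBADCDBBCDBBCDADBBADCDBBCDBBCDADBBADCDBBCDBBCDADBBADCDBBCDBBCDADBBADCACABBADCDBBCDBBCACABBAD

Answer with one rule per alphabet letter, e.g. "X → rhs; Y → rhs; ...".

A->BB, B->CA, C->CD, D->AD

  step 1 ⇒ step 2: BBBBCD ⇒ CA·CA·CA·CA·CD·AD
    B ↦ CA
    C ↦ CD
    D ↦ AD
  step 0 ⇒ step 1: AAC ⇒ BB·BB·CD
    A ↦ BB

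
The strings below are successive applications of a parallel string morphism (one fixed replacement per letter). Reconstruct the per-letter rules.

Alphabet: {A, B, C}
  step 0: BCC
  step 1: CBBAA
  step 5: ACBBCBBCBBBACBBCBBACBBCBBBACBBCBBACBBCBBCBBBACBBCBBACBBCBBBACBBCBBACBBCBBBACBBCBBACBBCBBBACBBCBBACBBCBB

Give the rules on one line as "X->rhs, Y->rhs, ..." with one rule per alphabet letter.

A->B, B->CBB, C->A

  step 0 ⇒ step 1: BCC ⇒ CBB·A·A
    B ↦ CBB
    C ↦ A
    A ↦ B  (constrained at step 1)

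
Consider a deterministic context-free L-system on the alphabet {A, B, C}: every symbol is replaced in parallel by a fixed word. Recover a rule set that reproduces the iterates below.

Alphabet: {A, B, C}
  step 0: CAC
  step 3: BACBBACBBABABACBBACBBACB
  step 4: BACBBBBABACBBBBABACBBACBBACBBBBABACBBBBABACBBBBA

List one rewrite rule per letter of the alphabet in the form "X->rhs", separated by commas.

A->CB, B->BA, C->BB

  step 3 ⇒ step 4: BACBBACBBABABACBBACBBACB ⇒ BA·CB·BB·BA·BA·CB·BB·BA·BA·CB·BA·CB·BA·CB·BB·BA·BA·CB·BB·BA·BA·CB·BB·BA
    A ↦ CB
    B ↦ BA
    C ↦ BB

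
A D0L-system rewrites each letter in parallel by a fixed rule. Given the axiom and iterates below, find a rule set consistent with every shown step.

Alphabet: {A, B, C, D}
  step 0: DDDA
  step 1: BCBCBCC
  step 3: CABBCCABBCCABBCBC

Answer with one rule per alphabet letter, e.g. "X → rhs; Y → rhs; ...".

  step 0 ⇒ step 1: DDDA ⇒ BC·BC·BC·C
    A ↦ C
    D ↦ BC
    B ↦ AB  (constrained at step 1)
    C ↦ D  (constrained at step 1)

A->C, B->AB, C->D, D->BC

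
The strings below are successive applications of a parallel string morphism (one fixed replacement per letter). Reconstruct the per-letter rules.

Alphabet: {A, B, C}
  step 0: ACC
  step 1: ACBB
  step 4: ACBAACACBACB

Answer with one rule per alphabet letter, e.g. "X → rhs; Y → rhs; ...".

  step 0 ⇒ step 1: ACC ⇒ AC·B·B
    A ↦ AC
    C ↦ B
    B ↦ A  (constrained at step 1)

A->AC, B->A, C->B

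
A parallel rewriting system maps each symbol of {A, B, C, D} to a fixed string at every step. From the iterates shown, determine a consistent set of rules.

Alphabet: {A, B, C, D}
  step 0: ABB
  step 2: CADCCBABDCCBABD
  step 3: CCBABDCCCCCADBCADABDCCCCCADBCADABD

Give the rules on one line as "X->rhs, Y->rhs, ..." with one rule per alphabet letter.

  step 2 ⇒ step 3: CADCCBABDCCBABD ⇒ CC·B·ABD·CC·CC·CAD·B·CAD·ABD·CC·CC·CAD·B·CAD·ABD
    A ↦ B
    B ↦ CAD
    C ↦ CC
    D ↦ ABD

A->B, B->CAD, C->CC, D->ABD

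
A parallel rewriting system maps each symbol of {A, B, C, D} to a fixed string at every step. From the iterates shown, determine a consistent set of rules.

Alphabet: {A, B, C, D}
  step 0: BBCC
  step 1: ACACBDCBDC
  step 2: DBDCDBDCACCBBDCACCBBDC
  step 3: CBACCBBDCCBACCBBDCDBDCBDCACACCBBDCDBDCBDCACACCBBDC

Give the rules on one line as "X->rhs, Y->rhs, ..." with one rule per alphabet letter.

A->D, B->AC, C->BDC, D->CB

  step 2 ⇒ step 3: DBDCDBDCACCBBDCACCBBDC ⇒ CB·AC·CB·BDC·CB·AC·CB·BDC·D·BDC·BDC·AC·AC·CB·BDC·D·BDC·BDC·AC·AC·CB·BDC
    A ↦ D
    B ↦ AC
    C ↦ BDC
    D ↦ CB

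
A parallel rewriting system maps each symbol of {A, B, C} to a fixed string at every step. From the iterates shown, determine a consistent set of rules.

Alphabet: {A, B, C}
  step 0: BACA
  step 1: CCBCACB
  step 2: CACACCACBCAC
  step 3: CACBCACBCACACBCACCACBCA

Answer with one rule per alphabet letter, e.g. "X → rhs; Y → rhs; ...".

A->CB, B->C, C->CA

  step 2 ⇒ step 3: CACACCACBCAC ⇒ CA·CB·CA·CB·CA·CA·CB·CA·C·CA·CB·CA
    A ↦ CB
    B ↦ C
    C ↦ CA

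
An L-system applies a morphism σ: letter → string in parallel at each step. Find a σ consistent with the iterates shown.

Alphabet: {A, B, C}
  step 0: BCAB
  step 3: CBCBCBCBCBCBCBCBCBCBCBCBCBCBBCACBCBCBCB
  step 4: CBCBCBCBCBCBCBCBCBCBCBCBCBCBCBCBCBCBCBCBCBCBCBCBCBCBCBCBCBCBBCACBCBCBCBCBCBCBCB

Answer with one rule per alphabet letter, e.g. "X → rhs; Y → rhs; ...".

A->BCA, B->CB, C->CB

  step 3 ⇒ step 4: CBCBCBCBCBCBCBCBCBCBCBCBCBCBBCACBCBCBCB ⇒ CB·CB·CB·CB·CB·CB·CB·CB·CB·CB·CB·CB·CB·CB·CB·CB·CB·CB·CB·CB·CB·CB·CB·CB·CB·CB·CB·CB·CB·CB·BCA·CB·CB·CB·CB·CB·CB·CB·CB
    A ↦ BCA
    B ↦ CB
    C ↦ CB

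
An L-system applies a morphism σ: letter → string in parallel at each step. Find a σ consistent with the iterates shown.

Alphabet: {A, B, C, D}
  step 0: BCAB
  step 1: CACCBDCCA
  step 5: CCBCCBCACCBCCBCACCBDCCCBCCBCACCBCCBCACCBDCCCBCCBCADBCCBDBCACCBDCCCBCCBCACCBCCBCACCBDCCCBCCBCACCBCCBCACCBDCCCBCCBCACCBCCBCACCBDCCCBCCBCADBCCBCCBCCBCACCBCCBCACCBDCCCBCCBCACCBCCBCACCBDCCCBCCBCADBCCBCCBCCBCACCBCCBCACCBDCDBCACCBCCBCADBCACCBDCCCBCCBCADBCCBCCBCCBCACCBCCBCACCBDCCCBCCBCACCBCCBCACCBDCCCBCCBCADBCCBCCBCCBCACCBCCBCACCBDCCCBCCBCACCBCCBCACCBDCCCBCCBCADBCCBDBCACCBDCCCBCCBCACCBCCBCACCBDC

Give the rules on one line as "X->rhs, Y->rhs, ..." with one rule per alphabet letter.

  step 0 ⇒ step 1: BCAB ⇒ CA·CCB·DC·CA
    A ↦ DC
    B ↦ CA
    C ↦ CCB
    D ↦ DB  (constrained at step 1)

A->DC, B->CA, C->CCB, D->DB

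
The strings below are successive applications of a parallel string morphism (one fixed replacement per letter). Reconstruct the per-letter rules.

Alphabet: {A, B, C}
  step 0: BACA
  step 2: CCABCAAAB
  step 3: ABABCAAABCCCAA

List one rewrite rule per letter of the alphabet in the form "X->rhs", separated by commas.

A->C, B->AA, C->AB

  step 2 ⇒ step 3: CCABCAAAB ⇒ AB·AB·C·AA·AB·C·C·C·AA
    A ↦ C
    B ↦ AA
    C ↦ AB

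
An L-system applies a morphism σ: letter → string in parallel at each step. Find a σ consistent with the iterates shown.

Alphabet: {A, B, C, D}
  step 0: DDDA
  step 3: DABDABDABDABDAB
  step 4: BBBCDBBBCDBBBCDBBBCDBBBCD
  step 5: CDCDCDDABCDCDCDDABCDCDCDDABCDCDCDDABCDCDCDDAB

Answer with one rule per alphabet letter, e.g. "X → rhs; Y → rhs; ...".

  step 4 ⇒ step 5: BBBCDBBBCDBBBCDBBBCDBBBCD ⇒ CD·CD·CD·DA·B·CD·CD·CD·DA·B·CD·CD·CD·DA·B·CD·CD·CD·DA·B·CD·CD·CD·DA·B
    B ↦ CD
    C ↦ DA
    D ↦ B
  step 3 ⇒ step 4: DABDABDABDABDAB ⇒ B·BB·CD·B·BB·CD·B·BB·CD·B·BB·CD·B·BB·CD
    A ↦ BB

A->BB, B->CD, C->DA, D->B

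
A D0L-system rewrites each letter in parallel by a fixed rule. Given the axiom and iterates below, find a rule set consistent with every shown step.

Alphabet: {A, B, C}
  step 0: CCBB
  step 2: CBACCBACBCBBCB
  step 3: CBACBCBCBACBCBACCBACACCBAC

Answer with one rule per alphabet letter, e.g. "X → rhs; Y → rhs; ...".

A->B, B->AC, C->CB

  step 2 ⇒ step 3: CBACCBACBCBBCB ⇒ CB·AC·B·CB·CB·AC·B·CB·AC·CB·AC·AC·CB·AC
    A ↦ B
    B ↦ AC
    C ↦ CB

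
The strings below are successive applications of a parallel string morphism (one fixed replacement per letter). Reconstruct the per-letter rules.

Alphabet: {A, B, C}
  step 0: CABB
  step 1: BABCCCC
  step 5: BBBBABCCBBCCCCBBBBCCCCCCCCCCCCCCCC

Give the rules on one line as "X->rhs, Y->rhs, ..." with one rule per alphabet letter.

  step 0 ⇒ step 1: CABB ⇒ B·AB·CC·CC
    A ↦ AB
    B ↦ CC
    C ↦ B

A->AB, B->CC, C->B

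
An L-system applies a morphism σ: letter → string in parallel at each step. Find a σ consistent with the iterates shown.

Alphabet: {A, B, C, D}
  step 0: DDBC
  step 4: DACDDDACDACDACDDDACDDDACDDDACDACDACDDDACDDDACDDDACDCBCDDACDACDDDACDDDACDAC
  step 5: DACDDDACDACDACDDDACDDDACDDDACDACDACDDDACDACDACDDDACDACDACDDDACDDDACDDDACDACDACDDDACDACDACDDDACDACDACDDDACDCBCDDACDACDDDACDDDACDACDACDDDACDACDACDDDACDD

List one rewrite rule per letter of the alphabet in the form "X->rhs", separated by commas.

  step 4 ⇒ step 5: DACDDDACDACDACDDDACDDDACDDDACDACDACDDDACDDDACDDDACDCBCDDACDACDDDACDDDACDAC ⇒ DAC·D·D·DAC·DAC·DAC·D·D·DAC·D·D·DAC·D·D·DAC·DAC·DAC·D·D·DAC·DAC·DAC·D·D·DAC·DAC·DAC·D·D·DAC·D·D·DAC·D·D·DAC·DAC·DAC·D·D·DAC·DAC·DAC·D·D·DAC·DAC·DAC·D·D·DAC·D·CBC·D·DAC·DAC·D·D·DAC·D·D·DAC·DAC·DAC·D·D·DAC·DAC·DAC·D·D·DAC·D·D
    A ↦ D
    B ↦ CBC
    C ↦ D
    D ↦ DAC

A->D, B->CBC, C->D, D->DAC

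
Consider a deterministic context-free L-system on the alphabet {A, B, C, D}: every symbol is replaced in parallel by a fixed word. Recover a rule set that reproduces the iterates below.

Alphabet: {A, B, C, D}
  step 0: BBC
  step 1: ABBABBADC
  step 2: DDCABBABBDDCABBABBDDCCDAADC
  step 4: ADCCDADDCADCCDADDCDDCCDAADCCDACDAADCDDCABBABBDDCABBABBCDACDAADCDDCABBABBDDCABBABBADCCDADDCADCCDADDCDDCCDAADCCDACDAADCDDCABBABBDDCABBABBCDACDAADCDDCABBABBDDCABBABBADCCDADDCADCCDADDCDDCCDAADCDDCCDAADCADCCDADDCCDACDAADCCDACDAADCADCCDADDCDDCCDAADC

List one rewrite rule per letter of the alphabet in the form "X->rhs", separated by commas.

A->DDC, B->ABB, C->ADC, D->CDA

  step 1 ⇒ step 2: ABBABBADC ⇒ DDC·ABB·ABB·DDC·ABB·ABB·DDC·CDA·ADC
    A ↦ DDC
    B ↦ ABB
    C ↦ ADC
    D ↦ CDA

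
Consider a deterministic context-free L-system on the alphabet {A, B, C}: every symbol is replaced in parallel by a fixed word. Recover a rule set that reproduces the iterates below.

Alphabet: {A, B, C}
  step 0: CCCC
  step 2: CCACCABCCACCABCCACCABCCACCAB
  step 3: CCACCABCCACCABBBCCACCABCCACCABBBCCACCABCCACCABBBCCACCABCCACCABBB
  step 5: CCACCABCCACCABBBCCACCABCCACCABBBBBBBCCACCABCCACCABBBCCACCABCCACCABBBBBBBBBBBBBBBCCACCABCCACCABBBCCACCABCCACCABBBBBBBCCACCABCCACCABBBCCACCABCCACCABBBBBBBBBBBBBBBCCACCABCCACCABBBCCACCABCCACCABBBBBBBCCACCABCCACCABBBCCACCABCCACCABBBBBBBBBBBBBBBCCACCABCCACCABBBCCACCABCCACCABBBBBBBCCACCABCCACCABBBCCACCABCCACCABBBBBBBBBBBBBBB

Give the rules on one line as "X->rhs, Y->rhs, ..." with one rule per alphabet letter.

  step 2 ⇒ step 3: CCACCABCCACCABCCACCABCCACCAB ⇒ CCA·CCA·B·CCA·CCA·B·BB·CCA·CCA·B·CCA·CCA·B·BB·CCA·CCA·B·CCA·CCA·B·BB·CCA·CCA·B·CCA·CCA·B·BB
    A ↦ B
    B ↦ BB
    C ↦ CCA

A->B, B->BB, C->CCA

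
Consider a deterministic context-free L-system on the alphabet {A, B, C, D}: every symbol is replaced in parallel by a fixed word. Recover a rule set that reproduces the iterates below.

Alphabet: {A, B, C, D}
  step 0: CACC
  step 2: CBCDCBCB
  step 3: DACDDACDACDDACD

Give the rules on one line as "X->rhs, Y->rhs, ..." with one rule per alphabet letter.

  step 2 ⇒ step 3: CBCDCBCB ⇒ DA·CD·DA·C·DA·CD·DA·CD
    B ↦ CD
    C ↦ DA
    D ↦ C
    A ↦ B  (constrained at step 0)

A->B, B->CD, C->DA, D->C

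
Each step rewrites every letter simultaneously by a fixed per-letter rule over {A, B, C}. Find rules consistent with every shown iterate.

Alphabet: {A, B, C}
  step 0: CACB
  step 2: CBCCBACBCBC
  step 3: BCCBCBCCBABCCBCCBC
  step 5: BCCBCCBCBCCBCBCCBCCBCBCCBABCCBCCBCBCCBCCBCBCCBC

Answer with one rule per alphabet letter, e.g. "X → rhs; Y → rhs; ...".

  step 2 ⇒ step 3: CBCCBACBCBC ⇒ BC·C·BC·BC·C·BA·BC·C·BC·C·BC
    A ↦ BA
    B ↦ C
    C ↦ BC

A->BA, B->C, C->BC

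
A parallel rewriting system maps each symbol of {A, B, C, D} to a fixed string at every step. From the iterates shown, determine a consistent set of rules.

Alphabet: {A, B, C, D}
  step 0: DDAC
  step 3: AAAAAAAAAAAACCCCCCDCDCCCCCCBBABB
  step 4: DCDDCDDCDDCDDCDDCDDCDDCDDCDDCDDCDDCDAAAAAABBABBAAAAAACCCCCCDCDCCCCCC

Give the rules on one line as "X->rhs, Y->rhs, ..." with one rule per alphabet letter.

  step 3 ⇒ step 4: AAAAAAAAAAAACCCCCCDCDCCCCCCBBABB ⇒ DCD·DCD·DCD·DCD·DCD·DCD·DCD·DCD·DCD·DCD·DCD·DCD·A·A·A·A·A·A·BB·A·BB·A·A·A·A·A·A·CCC·CCC·DCD·CCC·CCC
    A ↦ DCD
    B ↦ CCC
    C ↦ A
    D ↦ BB

A->DCD, B->CCC, C->A, D->BB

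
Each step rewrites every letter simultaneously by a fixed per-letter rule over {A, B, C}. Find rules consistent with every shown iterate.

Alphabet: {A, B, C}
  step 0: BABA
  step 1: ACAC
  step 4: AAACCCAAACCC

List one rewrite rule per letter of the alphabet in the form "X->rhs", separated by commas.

A->C, B->A, C->BBB

  step 0 ⇒ step 1: BABA ⇒ A·C·A·C
    A ↦ C
    B ↦ A
    C ↦ BBB  (constrained at step 1)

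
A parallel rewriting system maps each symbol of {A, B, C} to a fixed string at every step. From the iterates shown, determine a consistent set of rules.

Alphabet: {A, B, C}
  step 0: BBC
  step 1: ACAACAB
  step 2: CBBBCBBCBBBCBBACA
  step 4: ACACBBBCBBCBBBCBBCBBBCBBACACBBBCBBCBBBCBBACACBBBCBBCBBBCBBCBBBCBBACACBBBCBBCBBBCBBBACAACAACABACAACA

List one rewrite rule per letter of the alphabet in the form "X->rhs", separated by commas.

A->CBB, B->ACA, C->B

  step 1 ⇒ step 2: ACAACAB ⇒ CBB·B·CBB·CBB·B·CBB·ACA
    A ↦ CBB
    B ↦ ACA
    C ↦ B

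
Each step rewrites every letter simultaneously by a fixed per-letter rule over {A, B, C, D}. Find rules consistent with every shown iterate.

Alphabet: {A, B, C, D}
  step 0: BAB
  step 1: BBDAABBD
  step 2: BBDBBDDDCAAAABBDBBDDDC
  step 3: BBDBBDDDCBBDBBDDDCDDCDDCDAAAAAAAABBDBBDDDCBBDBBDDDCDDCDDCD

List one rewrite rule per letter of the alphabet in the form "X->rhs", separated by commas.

  step 2 ⇒ step 3: BBDBBDDDCAAAABBDBBDDDC ⇒ BBD·BBD·DDC·BBD·BBD·DDC·DDC·DDC·D·AA·AA·AA·AA·BBD·BBD·DDC·BBD·BBD·DDC·DDC·DDC·D
    A ↦ AA
    B ↦ BBD
    C ↦ D
    D ↦ DDC

A->AA, B->BBD, C->D, D->DDC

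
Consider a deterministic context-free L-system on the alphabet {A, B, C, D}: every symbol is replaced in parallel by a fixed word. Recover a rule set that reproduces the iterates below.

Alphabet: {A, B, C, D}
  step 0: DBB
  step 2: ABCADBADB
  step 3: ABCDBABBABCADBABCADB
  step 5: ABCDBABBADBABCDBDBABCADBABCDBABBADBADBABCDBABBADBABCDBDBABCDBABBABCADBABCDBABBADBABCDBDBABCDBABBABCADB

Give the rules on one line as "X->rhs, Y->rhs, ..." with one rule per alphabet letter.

  step 2 ⇒ step 3: ABCADBADB ⇒ ABC·DB·ABB·ABC·A·DB·ABC·A·DB
    A ↦ ABC
    B ↦ DB
    C ↦ ABB
    D ↦ A

A->ABC, B->DB, C->ABB, D->A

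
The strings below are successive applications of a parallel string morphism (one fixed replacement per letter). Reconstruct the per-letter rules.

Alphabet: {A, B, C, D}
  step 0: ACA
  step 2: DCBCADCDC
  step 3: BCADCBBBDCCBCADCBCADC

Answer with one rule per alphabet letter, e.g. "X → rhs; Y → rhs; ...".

  step 2 ⇒ step 3: DCBCADCDC ⇒ BCA·DC·BBB·DC·C·BCA·DC·BCA·DC
    A ↦ C
    B ↦ BBB
    C ↦ DC
    D ↦ BCA

A->C, B->BBB, C->DC, D->BCA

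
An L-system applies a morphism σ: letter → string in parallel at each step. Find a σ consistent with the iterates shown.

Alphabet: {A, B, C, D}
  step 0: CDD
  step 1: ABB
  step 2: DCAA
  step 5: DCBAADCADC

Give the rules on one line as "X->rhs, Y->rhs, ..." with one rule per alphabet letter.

A->DC, B->A, C->A, D->B

  step 1 ⇒ step 2: ABB ⇒ DC·A·A
    A ↦ DC
    B ↦ A
  step 0 ⇒ step 1: CDD ⇒ A·B·B
    C ↦ A
  step 0 ⇒ step 1: CDD ⇒ A·B·B
    D ↦ B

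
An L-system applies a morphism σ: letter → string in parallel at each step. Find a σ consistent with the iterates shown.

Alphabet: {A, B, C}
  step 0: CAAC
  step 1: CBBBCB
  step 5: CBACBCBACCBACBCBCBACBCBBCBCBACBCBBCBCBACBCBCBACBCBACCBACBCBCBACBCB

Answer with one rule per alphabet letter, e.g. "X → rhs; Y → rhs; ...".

  step 0 ⇒ step 1: CAAC ⇒ CB·B·B·CB
    A ↦ B
    C ↦ CB
    B ↦ AC  (constrained at step 1)

A->B, B->AC, C->CB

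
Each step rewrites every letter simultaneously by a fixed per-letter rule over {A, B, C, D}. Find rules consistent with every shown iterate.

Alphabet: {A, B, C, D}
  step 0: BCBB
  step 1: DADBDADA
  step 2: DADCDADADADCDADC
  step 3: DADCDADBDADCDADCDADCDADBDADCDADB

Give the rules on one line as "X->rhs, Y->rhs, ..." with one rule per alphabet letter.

  step 2 ⇒ step 3: DADCDADADADCDADC ⇒ DA·DC·DA·DB·DA·DC·DA·DC·DA·DC·DA·DB·DA·DC·DA·DB
    A ↦ DC
    C ↦ DB
    D ↦ DA
  step 0 ⇒ step 1: BCBB ⇒ DA·DB·DA·DA
    B ↦ DA

A->DC, B->DA, C->DB, D->DA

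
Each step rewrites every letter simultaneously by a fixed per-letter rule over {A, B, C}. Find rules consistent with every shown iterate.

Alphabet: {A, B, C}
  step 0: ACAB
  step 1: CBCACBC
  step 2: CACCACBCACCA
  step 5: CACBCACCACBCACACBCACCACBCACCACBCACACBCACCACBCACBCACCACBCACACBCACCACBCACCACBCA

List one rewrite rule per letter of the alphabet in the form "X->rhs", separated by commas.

  step 1 ⇒ step 2: CBCACBC ⇒ CA·C·CA·CB·CA·C·CA
    A ↦ CB
    B ↦ C
    C ↦ CA

A->CB, B->C, C->CA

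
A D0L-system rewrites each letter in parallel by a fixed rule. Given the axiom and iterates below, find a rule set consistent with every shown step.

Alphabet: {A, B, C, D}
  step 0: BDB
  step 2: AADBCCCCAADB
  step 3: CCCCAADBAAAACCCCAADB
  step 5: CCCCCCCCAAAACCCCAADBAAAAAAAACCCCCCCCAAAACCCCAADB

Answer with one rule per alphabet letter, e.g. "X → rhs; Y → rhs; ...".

A->CC, B->DB, C->A, D->AA

  step 2 ⇒ step 3: AADBCCCCAADB ⇒ CC·CC·AA·DB·A·A·A·A·CC·CC·AA·DB
    A ↦ CC
    B ↦ DB
    C ↦ A
    D ↦ AA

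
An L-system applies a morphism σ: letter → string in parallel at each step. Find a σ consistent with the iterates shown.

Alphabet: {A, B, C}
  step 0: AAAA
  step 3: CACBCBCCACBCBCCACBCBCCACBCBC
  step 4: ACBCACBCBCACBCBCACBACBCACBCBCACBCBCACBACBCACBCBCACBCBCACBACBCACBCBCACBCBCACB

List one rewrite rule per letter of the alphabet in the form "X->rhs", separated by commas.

  step 3 ⇒ step 4: CACBCBCCACBCBCCACBCBCCACBCBC ⇒ ACB·C·ACB·CBC·ACB·CBC·ACB·ACB·C·ACB·CBC·ACB·CBC·ACB·ACB·C·ACB·CBC·ACB·CBC·ACB·ACB·C·ACB·CBC·ACB·CBC·ACB
    A ↦ C
    B ↦ CBC
    C ↦ ACB

A->C, B->CBC, C->ACB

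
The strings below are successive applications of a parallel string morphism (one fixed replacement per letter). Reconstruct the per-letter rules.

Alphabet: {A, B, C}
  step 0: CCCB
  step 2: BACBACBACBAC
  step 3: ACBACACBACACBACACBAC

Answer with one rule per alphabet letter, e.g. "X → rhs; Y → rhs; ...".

  step 2 ⇒ step 3: BACBACBACBAC ⇒ AC·B·AC·AC·B·AC·AC·B·AC·AC·B·AC
    A ↦ B
    B ↦ AC
    C ↦ AC

A->B, B->AC, C->AC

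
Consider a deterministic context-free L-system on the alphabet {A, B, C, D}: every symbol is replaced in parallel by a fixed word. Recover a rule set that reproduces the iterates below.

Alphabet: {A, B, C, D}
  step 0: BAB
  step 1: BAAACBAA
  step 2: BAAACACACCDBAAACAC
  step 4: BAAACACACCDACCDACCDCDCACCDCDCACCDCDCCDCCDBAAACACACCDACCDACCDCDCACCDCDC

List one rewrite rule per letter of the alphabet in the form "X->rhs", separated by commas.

A->AC, B->BAA, C->CD, D->C

  step 1 ⇒ step 2: BAAACBAA ⇒ BAA·AC·AC·AC·CD·BAA·AC·AC
    A ↦ AC
    B ↦ BAA
    C ↦ CD
    D ↦ C  (constrained at step 2)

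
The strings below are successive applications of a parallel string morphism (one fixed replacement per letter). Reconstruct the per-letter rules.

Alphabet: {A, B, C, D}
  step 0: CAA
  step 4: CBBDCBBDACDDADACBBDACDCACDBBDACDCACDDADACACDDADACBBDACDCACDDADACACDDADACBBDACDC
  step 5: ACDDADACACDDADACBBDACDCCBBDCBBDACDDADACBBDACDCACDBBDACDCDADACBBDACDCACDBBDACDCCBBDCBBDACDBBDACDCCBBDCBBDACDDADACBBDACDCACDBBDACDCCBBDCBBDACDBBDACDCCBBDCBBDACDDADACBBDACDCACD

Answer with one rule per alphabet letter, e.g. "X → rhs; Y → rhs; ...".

A->BBD, B->DA, C->ACD, D->C

  step 4 ⇒ step 5: CBBDCBBDACDDADACBBDACDCACDBBDACDCACDDADACACDDADACBBDACDCACDDADACACDDADACBBDACDC ⇒ ACD·DA·DA·C·ACD·DA·DA·C·BBD·ACD·C·C·BBD·C·BBD·ACD·DA·DA·C·BBD·ACD·C·ACD·BBD·ACD·C·DA·DA·C·BBD·ACD·C·ACD·BBD·ACD·C·C·BBD·C·BBD·ACD·BBD·ACD·C·C·BBD·C·BBD·ACD·DA·DA·C·BBD·ACD·C·ACD·BBD·ACD·C·C·BBD·C·BBD·ACD·BBD·ACD·C·C·BBD·C·BBD·ACD·DA·DA·C·BBD·ACD·C·ACD
    A ↦ BBD
    B ↦ DA
    C ↦ ACD
    D ↦ C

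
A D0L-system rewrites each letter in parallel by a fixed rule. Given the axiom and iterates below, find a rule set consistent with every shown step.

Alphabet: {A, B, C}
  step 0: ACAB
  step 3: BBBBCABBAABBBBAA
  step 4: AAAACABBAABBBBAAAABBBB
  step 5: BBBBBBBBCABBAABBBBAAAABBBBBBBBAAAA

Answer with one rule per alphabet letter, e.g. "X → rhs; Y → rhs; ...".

  step 4 ⇒ step 5: AAAACABBAABBBBAAAABBBB ⇒ BB·BB·BB·BB·CA·BB·A·A·BB·BB·A·A·A·A·BB·BB·BB·BB·A·A·A·A
    A ↦ BB
    B ↦ A
    C ↦ CA

A->BB, B->A, C->CA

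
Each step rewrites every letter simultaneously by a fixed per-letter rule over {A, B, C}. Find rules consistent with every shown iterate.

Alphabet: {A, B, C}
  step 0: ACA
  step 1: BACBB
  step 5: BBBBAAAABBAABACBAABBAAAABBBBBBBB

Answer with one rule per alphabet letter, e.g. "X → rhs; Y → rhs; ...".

A->B, B->AA, C->ACB

  step 0 ⇒ step 1: ACA ⇒ B·ACB·B
    A ↦ B
    C ↦ ACB
    B ↦ AA  (constrained at step 1)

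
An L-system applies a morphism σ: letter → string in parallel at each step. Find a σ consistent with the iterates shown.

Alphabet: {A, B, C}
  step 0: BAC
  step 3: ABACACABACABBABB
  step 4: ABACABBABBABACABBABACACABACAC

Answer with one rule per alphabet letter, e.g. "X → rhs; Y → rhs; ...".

  step 3 ⇒ step 4: ABACACABACABBABB ⇒ AB·AC·AB·B·AB·B·AB·AC·AB·B·AB·AC·AC·AB·AC·AC
    A ↦ AB
    B ↦ AC
    C ↦ B

A->AB, B->AC, C->B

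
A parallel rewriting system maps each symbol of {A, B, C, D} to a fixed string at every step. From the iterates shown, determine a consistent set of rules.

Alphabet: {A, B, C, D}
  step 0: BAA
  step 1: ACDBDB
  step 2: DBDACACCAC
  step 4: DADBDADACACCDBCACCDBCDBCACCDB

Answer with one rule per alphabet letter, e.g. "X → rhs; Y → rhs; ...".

  step 1 ⇒ step 2: ACDBDB ⇒ DB·DA·C·AC·C·AC
    A ↦ DB
    B ↦ AC
    C ↦ DA
    D ↦ C

A->DB, B->AC, C->DA, D->C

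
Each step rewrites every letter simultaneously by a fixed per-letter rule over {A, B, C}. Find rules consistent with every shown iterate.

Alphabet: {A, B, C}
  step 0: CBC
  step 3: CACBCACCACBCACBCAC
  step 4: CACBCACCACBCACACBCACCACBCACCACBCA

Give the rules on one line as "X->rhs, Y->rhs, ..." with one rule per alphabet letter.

  step 3 ⇒ step 4: CACBCACCACBCACBCAC ⇒ CA·CB·CA·C·CA·CB·CA·CA·CB·CA·C·CA·CB·CA·C·CA·CB·CA
    A ↦ CB
    B ↦ C
    C ↦ CA

A->CB, B->C, C->CA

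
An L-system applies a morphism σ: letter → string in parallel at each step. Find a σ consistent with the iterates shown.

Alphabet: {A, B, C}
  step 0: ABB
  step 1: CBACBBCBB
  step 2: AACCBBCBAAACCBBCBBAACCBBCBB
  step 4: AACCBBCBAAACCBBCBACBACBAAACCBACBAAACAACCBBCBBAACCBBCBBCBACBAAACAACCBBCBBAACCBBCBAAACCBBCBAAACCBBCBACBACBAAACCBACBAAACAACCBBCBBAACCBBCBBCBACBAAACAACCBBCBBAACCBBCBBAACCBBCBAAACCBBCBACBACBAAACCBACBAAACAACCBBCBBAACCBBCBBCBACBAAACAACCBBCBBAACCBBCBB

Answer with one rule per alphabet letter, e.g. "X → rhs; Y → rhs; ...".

  step 1 ⇒ step 2: CBACBBCBB ⇒ AAC·CBB·CBA·AAC·CBB·CBB·AAC·CBB·CBB
    A ↦ CBA
    B ↦ CBB
    C ↦ AAC

A->CBA, B->CBB, C->AAC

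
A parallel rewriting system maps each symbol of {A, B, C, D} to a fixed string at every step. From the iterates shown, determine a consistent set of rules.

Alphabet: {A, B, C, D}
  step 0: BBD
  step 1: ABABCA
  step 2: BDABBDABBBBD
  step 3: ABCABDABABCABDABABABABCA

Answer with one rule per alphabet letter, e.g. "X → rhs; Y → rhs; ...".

A->BD, B->AB, C->BB, D->CA

  step 2 ⇒ step 3: BDABBDABBBBD ⇒ AB·CA·BD·AB·AB·CA·BD·AB·AB·AB·AB·CA
    A ↦ BD
    B ↦ AB
    D ↦ CA
  step 1 ⇒ step 2: ABABCA ⇒ BD·AB·BD·AB·BB·BD
    C ↦ BB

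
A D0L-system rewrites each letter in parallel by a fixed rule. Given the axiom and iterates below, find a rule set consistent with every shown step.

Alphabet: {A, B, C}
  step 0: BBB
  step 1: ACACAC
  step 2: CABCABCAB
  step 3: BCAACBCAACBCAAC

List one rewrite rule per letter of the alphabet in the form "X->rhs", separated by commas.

A->CA, B->AC, C->B

  step 2 ⇒ step 3: CABCABCAB ⇒ B·CA·AC·B·CA·AC·B·CA·AC
    A ↦ CA
    B ↦ AC
    C ↦ B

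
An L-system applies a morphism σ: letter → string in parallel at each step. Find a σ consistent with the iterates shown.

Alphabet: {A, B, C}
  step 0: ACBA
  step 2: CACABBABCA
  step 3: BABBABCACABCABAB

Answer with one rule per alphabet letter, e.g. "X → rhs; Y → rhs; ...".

  step 2 ⇒ step 3: CACABBABCA ⇒ BA·B·BA·B·CA·CA·B·CA·BA·B
    A ↦ B
    B ↦ CA
    C ↦ BA

A->B, B->CA, C->BA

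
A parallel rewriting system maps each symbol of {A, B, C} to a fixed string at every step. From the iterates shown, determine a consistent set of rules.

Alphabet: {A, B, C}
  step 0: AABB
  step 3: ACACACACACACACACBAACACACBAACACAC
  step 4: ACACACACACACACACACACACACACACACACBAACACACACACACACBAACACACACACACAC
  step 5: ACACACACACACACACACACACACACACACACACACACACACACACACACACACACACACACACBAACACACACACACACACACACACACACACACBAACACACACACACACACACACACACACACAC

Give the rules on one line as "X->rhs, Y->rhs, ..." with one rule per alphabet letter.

  step 4 ⇒ step 5: ACACACACACACACACACACACACACACACACBAACACACACACACACBAACACACACACACAC ⇒ AC·AC·AC·AC·AC·AC·AC·AC·AC·AC·AC·AC·AC·AC·AC·AC·AC·AC·AC·AC·AC·AC·AC·AC·AC·AC·AC·AC·AC·AC·AC·AC·BA·AC·AC·AC·AC·AC·AC·AC·AC·AC·AC·AC·AC·AC·AC·AC·BA·AC·AC·AC·AC·AC·AC·AC·AC·AC·AC·AC·AC·AC·AC·AC
    A ↦ AC
    B ↦ BA
    C ↦ AC

A->AC, B->BA, C->AC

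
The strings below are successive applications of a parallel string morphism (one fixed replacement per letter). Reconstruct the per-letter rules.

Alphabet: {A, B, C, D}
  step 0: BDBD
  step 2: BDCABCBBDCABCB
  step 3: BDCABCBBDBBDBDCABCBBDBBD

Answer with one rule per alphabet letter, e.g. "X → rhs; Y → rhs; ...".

  step 2 ⇒ step 3: BDCABCBBDCABCB ⇒ BD·CA·B·CB·BD·B·BD·BD·CA·B·CB·BD·B·BD
    A ↦ CB
    B ↦ BD
    C ↦ B
    D ↦ CA

A->CB, B->BD, C->B, D->CA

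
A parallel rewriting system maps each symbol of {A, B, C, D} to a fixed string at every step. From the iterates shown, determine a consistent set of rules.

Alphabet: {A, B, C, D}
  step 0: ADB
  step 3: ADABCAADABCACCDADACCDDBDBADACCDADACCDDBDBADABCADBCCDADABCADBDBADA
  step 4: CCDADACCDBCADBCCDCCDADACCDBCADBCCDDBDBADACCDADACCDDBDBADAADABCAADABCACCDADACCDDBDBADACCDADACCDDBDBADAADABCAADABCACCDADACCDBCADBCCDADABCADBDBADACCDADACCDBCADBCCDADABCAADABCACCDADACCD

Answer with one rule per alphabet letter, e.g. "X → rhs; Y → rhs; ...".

A->CCD, B->BCA, C->DB, D->ADA

  step 3 ⇒ step 4: ADABCAADABCACCDADACCDDBDBADACCDADACCDDBDBADABCADBCCDADABCADBDBADA ⇒ CCD·ADA·CCD·BCA·DB·CCD·CCD·ADA·CCD·BCA·DB·CCD·DB·DB·ADA·CCD·ADA·CCD·DB·DB·ADA·ADA·BCA·ADA·BCA·CCD·ADA·CCD·DB·DB·ADA·CCD·ADA·CCD·DB·DB·ADA·ADA·BCA·ADA·BCA·CCD·ADA·CCD·BCA·DB·CCD·ADA·BCA·DB·DB·ADA·CCD·ADA·CCD·BCA·DB·CCD·ADA·BCA·ADA·BCA·CCD·ADA·CCD
    A ↦ CCD
    B ↦ BCA
    C ↦ DB
    D ↦ ADA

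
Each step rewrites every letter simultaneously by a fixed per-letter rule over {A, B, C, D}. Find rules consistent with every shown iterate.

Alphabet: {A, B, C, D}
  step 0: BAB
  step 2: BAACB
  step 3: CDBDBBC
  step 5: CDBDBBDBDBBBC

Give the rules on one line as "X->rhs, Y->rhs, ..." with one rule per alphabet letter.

  step 2 ⇒ step 3: BAACB ⇒ C·DB·DB·B·C
    A ↦ DB
    B ↦ C
    C ↦ B
    D ↦ AA  (constrained at step 3)

A->DB, B->C, C->B, D->AA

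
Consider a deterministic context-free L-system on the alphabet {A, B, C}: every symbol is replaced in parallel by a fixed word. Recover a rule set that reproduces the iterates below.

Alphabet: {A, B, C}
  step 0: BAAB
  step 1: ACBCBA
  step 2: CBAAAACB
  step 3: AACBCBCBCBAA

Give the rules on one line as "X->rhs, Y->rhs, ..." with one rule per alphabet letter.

A->CB, B->A, C->A

  step 2 ⇒ step 3: CBAAAACB ⇒ A·A·CB·CB·CB·CB·A·A
    A ↦ CB
    B ↦ A
    C ↦ A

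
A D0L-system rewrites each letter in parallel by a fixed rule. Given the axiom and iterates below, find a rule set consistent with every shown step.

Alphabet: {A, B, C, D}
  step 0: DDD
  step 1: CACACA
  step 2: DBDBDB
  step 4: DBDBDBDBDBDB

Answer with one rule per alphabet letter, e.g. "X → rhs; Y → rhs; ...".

  step 1 ⇒ step 2: CACACA ⇒ D·B·D·B·D·B
    A ↦ B
    C ↦ D
    B ↦ CA  (constrained at step 2)
  step 0 ⇒ step 1: DDD ⇒ CA·CA·CA
    D ↦ CA

A->B, B->CA, C->D, D->CA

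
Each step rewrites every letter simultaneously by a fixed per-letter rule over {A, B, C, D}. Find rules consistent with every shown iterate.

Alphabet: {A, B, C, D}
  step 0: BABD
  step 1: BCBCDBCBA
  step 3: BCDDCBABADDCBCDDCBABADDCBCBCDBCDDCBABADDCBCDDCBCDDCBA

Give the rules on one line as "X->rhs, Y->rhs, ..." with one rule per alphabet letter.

  step 0 ⇒ step 1: BABD ⇒ BC·BCD·BC·BA
    A ↦ BCD
    B ↦ BC
    D ↦ BA
    C ↦ DDC  (constrained at step 1)

A->BCD, B->BC, C->DDC, D->BA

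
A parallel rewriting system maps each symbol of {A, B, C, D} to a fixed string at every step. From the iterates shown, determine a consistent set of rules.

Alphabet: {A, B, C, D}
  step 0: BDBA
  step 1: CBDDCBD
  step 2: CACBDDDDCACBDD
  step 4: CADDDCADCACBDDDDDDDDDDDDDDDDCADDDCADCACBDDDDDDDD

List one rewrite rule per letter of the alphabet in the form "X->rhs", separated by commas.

  step 1 ⇒ step 2: CBDDCBD ⇒ CA·CB·DD·DD·CA·CB·DD
    B ↦ CB
    C ↦ CA
    D ↦ DD
  step 0 ⇒ step 1: BDBA ⇒ CB·DD·CB·D
    A ↦ D

A->D, B->CB, C->CA, D->DD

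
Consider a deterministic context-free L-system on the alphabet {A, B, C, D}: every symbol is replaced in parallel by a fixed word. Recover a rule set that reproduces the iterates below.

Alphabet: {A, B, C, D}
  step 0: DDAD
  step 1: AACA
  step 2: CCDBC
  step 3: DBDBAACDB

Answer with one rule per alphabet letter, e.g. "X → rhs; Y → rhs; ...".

  step 2 ⇒ step 3: CCDBC ⇒ DB·DB·A·AC·DB
    B ↦ AC
    C ↦ DB
    D ↦ A
  step 0 ⇒ step 1: DDAD ⇒ A·A·C·A
    A ↦ C

A->C, B->AC, C->DB, D->A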